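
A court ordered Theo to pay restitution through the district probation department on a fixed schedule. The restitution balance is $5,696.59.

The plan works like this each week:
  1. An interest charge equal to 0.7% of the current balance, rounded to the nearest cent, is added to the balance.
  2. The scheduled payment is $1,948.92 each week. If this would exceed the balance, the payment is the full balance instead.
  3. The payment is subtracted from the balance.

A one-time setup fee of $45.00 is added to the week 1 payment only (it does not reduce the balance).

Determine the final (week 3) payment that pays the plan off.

$1,878.20

# | Opening | Interest | Payment | Fee | End bal
1 | $5,696.59 | $39.88 | $1,948.92 | $45.00 | $3,787.55
2 | $3,787.55 | $26.51 | $1,948.92 | — | $1,865.14
3 | $1,865.14 | $13.06 | $1,878.20 | — | $0.00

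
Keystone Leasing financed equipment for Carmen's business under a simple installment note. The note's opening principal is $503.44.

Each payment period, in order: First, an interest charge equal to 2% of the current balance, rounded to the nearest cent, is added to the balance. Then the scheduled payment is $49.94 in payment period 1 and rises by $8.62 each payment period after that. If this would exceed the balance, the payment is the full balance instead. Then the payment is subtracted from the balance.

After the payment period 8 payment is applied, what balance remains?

$0.00

Payment period 1: $503.44 +$10.07 interest = $513.51; pay $49.94 → $463.57
Payment period 2: $463.57 +$9.27 interest = $472.84; pay $58.56 → $414.28
Payment period 3: $414.28 +$8.29 interest = $422.57; pay $67.18 → $355.39
Payment period 4: $355.39 +$7.11 interest = $362.50; pay $75.80 → $286.70
Payment period 5: $286.70 +$5.73 interest = $292.43; pay $84.42 → $208.01
Payment period 6: $208.01 +$4.16 interest = $212.17; pay $93.04 → $119.13
Payment period 7: $119.13 +$2.38 interest = $121.51; pay $101.66 → $19.85
Payment period 8: $19.85 +$0.40 interest = $20.25; pay $20.25 → $0.00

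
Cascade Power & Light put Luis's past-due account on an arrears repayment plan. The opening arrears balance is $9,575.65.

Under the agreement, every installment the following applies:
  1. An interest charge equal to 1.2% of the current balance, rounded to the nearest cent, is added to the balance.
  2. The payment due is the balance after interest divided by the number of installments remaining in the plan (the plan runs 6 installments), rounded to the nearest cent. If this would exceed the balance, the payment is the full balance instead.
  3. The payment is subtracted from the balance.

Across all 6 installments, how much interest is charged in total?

$410.32

Installment 1: opening $9,575.65; interest $114.91 → $9,690.56; payment $1,615.09; balance $8,075.47
Installment 2: opening $8,075.47; interest $96.91 → $8,172.38; payment $1,634.48; balance $6,537.90
Installment 3: opening $6,537.90; interest $78.45 → $6,616.35; payment $1,654.09; balance $4,962.26
Installment 4: opening $4,962.26; interest $59.55 → $5,021.81; payment $1,673.94; balance $3,347.87
Installment 5: opening $3,347.87; interest $40.17 → $3,388.04; payment $1,694.02; balance $1,694.02
Installment 6: opening $1,694.02; interest $20.33 → $1,714.35; payment $1,714.35; balance $0.00
Total interest: $114.91 + $96.91 + $78.45 + $59.55 + $40.17 + $20.33 = $410.32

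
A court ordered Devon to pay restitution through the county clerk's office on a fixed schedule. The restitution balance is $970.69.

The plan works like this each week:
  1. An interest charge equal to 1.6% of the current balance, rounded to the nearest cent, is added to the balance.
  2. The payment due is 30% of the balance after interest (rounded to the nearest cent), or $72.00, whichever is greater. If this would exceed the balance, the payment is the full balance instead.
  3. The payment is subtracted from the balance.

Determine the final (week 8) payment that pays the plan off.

Week 1: $970.69 +$15.53 interest = $986.22; pay $295.87 → $690.35
Week 2: $690.35 +$11.05 interest = $701.40; pay $210.42 → $490.98
Week 3: $490.98 +$7.86 interest = $498.84; pay $149.65 → $349.19
Week 4: $349.19 +$5.59 interest = $354.78; pay $106.43 → $248.35
Week 5: $248.35 +$3.97 interest = $252.32; pay $75.70 → $176.62
Week 6: $176.62 +$2.83 interest = $179.45; pay $72.00 → $107.45
Week 7: $107.45 +$1.72 interest = $109.17; pay $72.00 → $37.17
Week 8: $37.17 +$0.59 interest = $37.76; pay $37.76 → $0.00

$37.76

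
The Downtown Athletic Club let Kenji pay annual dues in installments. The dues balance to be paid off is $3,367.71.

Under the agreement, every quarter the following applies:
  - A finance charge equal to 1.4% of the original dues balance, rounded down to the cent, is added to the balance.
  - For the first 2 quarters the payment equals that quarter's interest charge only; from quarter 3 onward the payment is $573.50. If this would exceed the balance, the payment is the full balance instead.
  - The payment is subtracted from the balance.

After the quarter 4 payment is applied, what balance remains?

# | Opening | Interest | Payment | End bal
1 | $3,367.71 | $47.14 | $47.14 | $3,367.71
2 | $3,367.71 | $47.14 | $47.14 | $3,367.71
3 | $3,367.71 | $47.14 | $573.50 | $2,841.35
4 | $2,841.35 | $47.14 | $573.50 | $2,314.99

$2,314.99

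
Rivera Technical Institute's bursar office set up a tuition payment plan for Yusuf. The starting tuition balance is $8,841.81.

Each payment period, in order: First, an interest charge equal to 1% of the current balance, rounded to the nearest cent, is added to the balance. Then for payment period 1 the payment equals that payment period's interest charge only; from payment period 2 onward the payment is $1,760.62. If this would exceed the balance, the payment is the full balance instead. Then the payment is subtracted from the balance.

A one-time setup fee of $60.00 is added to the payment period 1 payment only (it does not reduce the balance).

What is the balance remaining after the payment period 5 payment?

$2,052.01

# | Opening | Interest | Payment | Fee | End bal
1 | $8,841.81 | $88.42 | $88.42 | $60.00 | $8,841.81
2 | $8,841.81 | $88.42 | $1,760.62 | — | $7,169.61
3 | $7,169.61 | $71.70 | $1,760.62 | — | $5,480.69
4 | $5,480.69 | $54.81 | $1,760.62 | — | $3,774.88
5 | $3,774.88 | $37.75 | $1,760.62 | — | $2,052.01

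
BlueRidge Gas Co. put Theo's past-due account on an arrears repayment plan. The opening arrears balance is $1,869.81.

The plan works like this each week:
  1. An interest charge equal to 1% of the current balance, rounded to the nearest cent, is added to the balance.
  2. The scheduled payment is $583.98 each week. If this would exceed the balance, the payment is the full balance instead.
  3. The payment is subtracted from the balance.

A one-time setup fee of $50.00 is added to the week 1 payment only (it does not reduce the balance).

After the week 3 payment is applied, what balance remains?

# | Opening | Interest | Payment | Fee | End bal
1 | $1,869.81 | $18.70 | $583.98 | $50.00 | $1,304.53
2 | $1,304.53 | $13.05 | $583.98 | — | $733.60
3 | $733.60 | $7.34 | $583.98 | — | $156.96

$156.96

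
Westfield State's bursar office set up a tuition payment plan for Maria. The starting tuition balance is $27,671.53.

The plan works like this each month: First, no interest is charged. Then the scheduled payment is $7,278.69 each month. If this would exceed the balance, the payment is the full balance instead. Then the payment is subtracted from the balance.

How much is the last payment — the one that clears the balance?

Month 1: opening $27,671.53; payment $7,278.69; balance $20,392.84
Month 2: opening $20,392.84; payment $7,278.69; balance $13,114.15
Month 3: opening $13,114.15; payment $7,278.69; balance $5,835.46
Month 4: opening $5,835.46; payment $5,835.46; balance $0.00

$5,835.46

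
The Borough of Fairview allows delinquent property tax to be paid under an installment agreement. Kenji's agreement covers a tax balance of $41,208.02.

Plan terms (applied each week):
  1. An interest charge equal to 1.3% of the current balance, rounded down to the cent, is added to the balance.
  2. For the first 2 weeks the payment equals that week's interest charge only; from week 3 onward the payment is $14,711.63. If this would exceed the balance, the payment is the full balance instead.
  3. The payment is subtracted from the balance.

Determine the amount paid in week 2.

Week 1: $41,208.02 +$535.70 interest = $41,743.72; pay $535.70 → $41,208.02
Week 2: $41,208.02 +$535.70 interest = $41,743.72; pay $535.70 → $41,208.02

$535.70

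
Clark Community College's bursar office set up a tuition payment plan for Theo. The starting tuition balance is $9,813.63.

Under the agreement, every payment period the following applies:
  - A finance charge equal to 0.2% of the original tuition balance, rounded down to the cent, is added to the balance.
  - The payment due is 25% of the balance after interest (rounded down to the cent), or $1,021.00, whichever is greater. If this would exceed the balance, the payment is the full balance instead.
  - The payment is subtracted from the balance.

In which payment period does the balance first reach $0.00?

8

Payment period 1: $9,813.63 +$19.62 interest = $9,833.25; pay $2,458.31 → $7,374.94
Payment period 2: $7,374.94 +$19.62 interest = $7,394.56; pay $1,848.64 → $5,545.92
Payment period 3: $5,545.92 +$19.62 interest = $5,565.54; pay $1,391.38 → $4,174.16
Payment period 4: $4,174.16 +$19.62 interest = $4,193.78; pay $1,048.44 → $3,145.34
Payment period 5: $3,145.34 +$19.62 interest = $3,164.96; pay $1,021.00 → $2,143.96
Payment period 6: $2,143.96 +$19.62 interest = $2,163.58; pay $1,021.00 → $1,142.58
Payment period 7: $1,142.58 +$19.62 interest = $1,162.20; pay $1,021.00 → $141.20
Payment period 8: $141.20 +$19.62 interest = $160.82; pay $160.82 → $0.00
Balance reaches $0.00 in payment period 8.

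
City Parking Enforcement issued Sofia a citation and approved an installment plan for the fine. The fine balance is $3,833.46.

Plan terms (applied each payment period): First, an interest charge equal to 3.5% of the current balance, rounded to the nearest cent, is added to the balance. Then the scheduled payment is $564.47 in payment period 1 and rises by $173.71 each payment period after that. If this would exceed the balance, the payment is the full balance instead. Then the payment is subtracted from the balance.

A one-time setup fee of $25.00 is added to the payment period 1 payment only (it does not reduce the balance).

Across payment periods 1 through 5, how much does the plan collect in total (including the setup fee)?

$4,311.47

Payment period 1: opening $3,833.46; interest $134.17 → $3,967.63; payment $564.47 (+ $25.00 fee); balance $3,403.16
Payment period 2: opening $3,403.16; interest $119.11 → $3,522.27; payment $738.18; balance $2,784.09
Payment period 3: opening $2,784.09; interest $97.44 → $2,881.53; payment $911.89; balance $1,969.64
Payment period 4: opening $1,969.64; interest $68.94 → $2,038.58; payment $1,085.60; balance $952.98
Payment period 5: opening $952.98; interest $33.35 → $986.33; payment $986.33; balance $0.00
Total paid: $4,311.47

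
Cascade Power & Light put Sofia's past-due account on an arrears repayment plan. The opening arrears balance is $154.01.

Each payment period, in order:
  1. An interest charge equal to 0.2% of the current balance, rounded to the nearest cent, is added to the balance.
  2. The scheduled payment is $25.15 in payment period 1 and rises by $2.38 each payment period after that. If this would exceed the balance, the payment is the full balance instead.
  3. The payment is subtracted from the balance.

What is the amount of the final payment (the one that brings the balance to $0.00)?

Payment period 1: opening $154.01; interest $0.31 → $154.32; payment $25.15; balance $129.17
Payment period 2: opening $129.17; interest $0.26 → $129.43; payment $27.53; balance $101.90
Payment period 3: opening $101.90; interest $0.20 → $102.10; payment $29.91; balance $72.19
Payment period 4: opening $72.19; interest $0.14 → $72.33; payment $32.29; balance $40.04
Payment period 5: opening $40.04; interest $0.08 → $40.12; payment $34.67; balance $5.45
Payment period 6: opening $5.45; interest $0.01 → $5.46; payment $5.46; balance $0.00

$5.46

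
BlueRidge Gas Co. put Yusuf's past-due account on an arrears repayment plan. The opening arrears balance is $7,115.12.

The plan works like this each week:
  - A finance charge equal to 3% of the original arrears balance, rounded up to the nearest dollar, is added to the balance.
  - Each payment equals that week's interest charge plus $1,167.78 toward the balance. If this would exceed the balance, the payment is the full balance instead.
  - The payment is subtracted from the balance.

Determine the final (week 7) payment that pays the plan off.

Week 1: opening $7,115.12; interest $214.00 → $7,329.12; payment $1,381.78; balance $5,947.34
Week 2: opening $5,947.34; interest $214.00 → $6,161.34; payment $1,381.78; balance $4,779.56
Week 3: opening $4,779.56; interest $214.00 → $4,993.56; payment $1,381.78; balance $3,611.78
Week 4: opening $3,611.78; interest $214.00 → $3,825.78; payment $1,381.78; balance $2,444.00
Week 5: opening $2,444.00; interest $214.00 → $2,658.00; payment $1,381.78; balance $1,276.22
Week 6: opening $1,276.22; interest $214.00 → $1,490.22; payment $1,381.78; balance $108.44
Week 7: opening $108.44; interest $214.00 → $322.44; payment $322.44; balance $0.00

$322.44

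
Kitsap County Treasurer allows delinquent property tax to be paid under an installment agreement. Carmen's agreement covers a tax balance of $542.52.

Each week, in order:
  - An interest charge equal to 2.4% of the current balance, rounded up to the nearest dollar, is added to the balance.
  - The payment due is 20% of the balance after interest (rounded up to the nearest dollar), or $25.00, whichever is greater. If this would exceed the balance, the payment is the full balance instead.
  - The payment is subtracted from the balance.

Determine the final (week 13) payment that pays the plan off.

$20.52

Week 1: opening $542.52; interest $14.00 → $556.52; payment $112.00; balance $444.52
Week 2: opening $444.52; interest $11.00 → $455.52; payment $92.00; balance $363.52
Week 3: opening $363.52; interest $9.00 → $372.52; payment $75.00; balance $297.52
Week 4: opening $297.52; interest $8.00 → $305.52; payment $62.00; balance $243.52
Week 5: opening $243.52; interest $6.00 → $249.52; payment $50.00; balance $199.52
Week 6: opening $199.52; interest $5.00 → $204.52; payment $41.00; balance $163.52
Week 7: opening $163.52; interest $4.00 → $167.52; payment $34.00; balance $133.52
Week 8: opening $133.52; interest $4.00 → $137.52; payment $28.00; balance $109.52
Week 9: opening $109.52; interest $3.00 → $112.52; payment $25.00; balance $87.52
Week 10: opening $87.52; interest $3.00 → $90.52; payment $25.00; balance $65.52
Week 11: opening $65.52; interest $2.00 → $67.52; payment $25.00; balance $42.52
Week 12: opening $42.52; interest $2.00 → $44.52; payment $25.00; balance $19.52
Week 13: opening $19.52; interest $1.00 → $20.52; payment $20.52; balance $0.00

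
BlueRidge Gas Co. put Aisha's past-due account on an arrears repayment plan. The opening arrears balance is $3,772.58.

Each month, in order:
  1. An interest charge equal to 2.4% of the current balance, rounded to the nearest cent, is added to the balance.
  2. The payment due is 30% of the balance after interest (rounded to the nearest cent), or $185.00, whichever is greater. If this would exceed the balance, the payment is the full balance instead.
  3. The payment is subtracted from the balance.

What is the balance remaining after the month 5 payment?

Month 1: opening $3,772.58; interest $90.54 → $3,863.12; payment $1,158.94; balance $2,704.18
Month 2: opening $2,704.18; interest $64.90 → $2,769.08; payment $830.72; balance $1,938.36
Month 3: opening $1,938.36; interest $46.52 → $1,984.88; payment $595.46; balance $1,389.42
Month 4: opening $1,389.42; interest $33.35 → $1,422.77; payment $426.83; balance $995.94
Month 5: opening $995.94; interest $23.90 → $1,019.84; payment $305.95; balance $713.89

$713.89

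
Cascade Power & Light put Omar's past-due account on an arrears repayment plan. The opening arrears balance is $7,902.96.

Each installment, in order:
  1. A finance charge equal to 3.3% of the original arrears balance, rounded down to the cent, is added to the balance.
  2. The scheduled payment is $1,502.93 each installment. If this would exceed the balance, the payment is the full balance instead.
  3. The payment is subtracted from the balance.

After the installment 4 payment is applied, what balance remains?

# | Opening | Interest | Payment | End bal
1 | $7,902.96 | $260.79 | $1,502.93 | $6,660.82
2 | $6,660.82 | $260.79 | $1,502.93 | $5,418.68
3 | $5,418.68 | $260.79 | $1,502.93 | $4,176.54
4 | $4,176.54 | $260.79 | $1,502.93 | $2,934.40

$2,934.40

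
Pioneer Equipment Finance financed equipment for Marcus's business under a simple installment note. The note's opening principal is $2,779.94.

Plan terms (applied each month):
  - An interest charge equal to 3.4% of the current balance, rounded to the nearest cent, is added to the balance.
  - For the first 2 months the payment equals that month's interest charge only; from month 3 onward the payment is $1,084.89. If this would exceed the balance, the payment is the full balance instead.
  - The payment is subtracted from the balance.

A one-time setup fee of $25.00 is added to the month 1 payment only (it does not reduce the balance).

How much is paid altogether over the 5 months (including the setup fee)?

Month 1: opening $2,779.94; interest $94.52 → $2,874.46; payment $94.52 (+ $25.00 fee); balance $2,779.94
Month 2: opening $2,779.94; interest $94.52 → $2,874.46; payment $94.52; balance $2,779.94
Month 3: opening $2,779.94; interest $94.52 → $2,874.46; payment $1,084.89; balance $1,789.57
Month 4: opening $1,789.57; interest $60.85 → $1,850.42; payment $1,084.89; balance $765.53
Month 5: opening $765.53; interest $26.03 → $791.56; payment $791.56; balance $0.00
Total paid: $3,175.38

$3,175.38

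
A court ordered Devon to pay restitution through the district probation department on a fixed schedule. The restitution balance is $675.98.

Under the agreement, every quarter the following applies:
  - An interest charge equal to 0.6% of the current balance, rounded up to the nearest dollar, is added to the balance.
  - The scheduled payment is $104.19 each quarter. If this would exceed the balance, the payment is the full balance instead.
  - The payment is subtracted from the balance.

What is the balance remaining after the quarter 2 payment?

# | Opening | Interest | Payment | End bal
1 | $675.98 | $5.00 | $104.19 | $576.79
2 | $576.79 | $4.00 | $104.19 | $476.60

$476.60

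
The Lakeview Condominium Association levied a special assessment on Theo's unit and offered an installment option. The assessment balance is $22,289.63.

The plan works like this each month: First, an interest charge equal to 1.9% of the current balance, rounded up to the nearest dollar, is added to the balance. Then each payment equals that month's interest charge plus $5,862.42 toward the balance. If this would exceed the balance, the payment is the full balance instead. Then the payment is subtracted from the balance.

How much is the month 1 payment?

Month 1: opening $22,289.63; interest $424.00 → $22,713.63; payment $6,286.42; balance $16,427.21

$6,286.42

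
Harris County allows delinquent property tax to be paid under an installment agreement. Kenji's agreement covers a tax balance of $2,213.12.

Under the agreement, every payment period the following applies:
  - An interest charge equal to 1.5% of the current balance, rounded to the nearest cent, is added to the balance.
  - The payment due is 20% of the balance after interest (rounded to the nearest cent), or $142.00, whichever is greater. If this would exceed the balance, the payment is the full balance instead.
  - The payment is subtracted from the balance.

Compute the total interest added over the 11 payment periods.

# | Opening | Interest | Payment | End bal
1 | $2,213.12 | $33.20 | $449.26 | $1,797.06
2 | $1,797.06 | $26.96 | $364.80 | $1,459.22
3 | $1,459.22 | $21.89 | $296.22 | $1,184.89
4 | $1,184.89 | $17.77 | $240.53 | $962.13
5 | $962.13 | $14.43 | $195.31 | $781.25
6 | $781.25 | $11.72 | $158.59 | $634.38
7 | $634.38 | $9.52 | $142.00 | $501.90
8 | $501.90 | $7.53 | $142.00 | $367.43
9 | $367.43 | $5.51 | $142.00 | $230.94
10 | $230.94 | $3.46 | $142.00 | $92.40
11 | $92.40 | $1.39 | $93.79 | $0.00
Total interest: $33.20 + $26.96 + $21.89 + $17.77 + $14.43 + $11.72 + $9.52 + $7.53 + $5.51 + $3.46 + $1.39 = $153.38

$153.38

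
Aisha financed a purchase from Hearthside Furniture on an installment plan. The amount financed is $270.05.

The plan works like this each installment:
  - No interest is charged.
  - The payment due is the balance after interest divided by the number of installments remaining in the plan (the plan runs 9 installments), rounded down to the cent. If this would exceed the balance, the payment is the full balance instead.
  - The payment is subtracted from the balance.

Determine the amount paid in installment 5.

$30.01

# | Opening | Payment | End bal
1 | $270.05 | $30.00 | $240.05
2 | $240.05 | $30.00 | $210.05
3 | $210.05 | $30.00 | $180.05
4 | $180.05 | $30.00 | $150.05
5 | $150.05 | $30.01 | $120.04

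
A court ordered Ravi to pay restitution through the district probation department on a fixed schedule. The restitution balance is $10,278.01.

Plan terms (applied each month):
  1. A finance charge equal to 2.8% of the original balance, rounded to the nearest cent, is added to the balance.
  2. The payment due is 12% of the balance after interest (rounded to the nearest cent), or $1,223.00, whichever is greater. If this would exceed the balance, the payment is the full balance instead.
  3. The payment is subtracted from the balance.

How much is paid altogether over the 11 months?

Month 1: opening $10,278.01; interest $287.78 → $10,565.79; payment $1,267.89; balance $9,297.90
Month 2: opening $9,297.90; interest $287.78 → $9,585.68; payment $1,223.00; balance $8,362.68
Month 3: opening $8,362.68; interest $287.78 → $8,650.46; payment $1,223.00; balance $7,427.46
Month 4: opening $7,427.46; interest $287.78 → $7,715.24; payment $1,223.00; balance $6,492.24
Month 5: opening $6,492.24; interest $287.78 → $6,780.02; payment $1,223.00; balance $5,557.02
Month 6: opening $5,557.02; interest $287.78 → $5,844.80; payment $1,223.00; balance $4,621.80
Month 7: opening $4,621.80; interest $287.78 → $4,909.58; payment $1,223.00; balance $3,686.58
Month 8: opening $3,686.58; interest $287.78 → $3,974.36; payment $1,223.00; balance $2,751.36
Month 9: opening $2,751.36; interest $287.78 → $3,039.14; payment $1,223.00; balance $1,816.14
Month 10: opening $1,816.14; interest $287.78 → $2,103.92; payment $1,223.00; balance $880.92
Month 11: opening $880.92; interest $287.78 → $1,168.70; payment $1,168.70; balance $0.00
Total paid: $13,443.59

$13,443.59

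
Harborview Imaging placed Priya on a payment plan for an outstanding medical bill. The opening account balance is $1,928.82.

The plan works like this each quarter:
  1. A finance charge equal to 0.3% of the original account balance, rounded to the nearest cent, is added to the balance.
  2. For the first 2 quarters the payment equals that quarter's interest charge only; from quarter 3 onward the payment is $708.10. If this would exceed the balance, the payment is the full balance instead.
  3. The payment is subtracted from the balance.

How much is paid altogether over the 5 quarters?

$1,957.77

Quarter 1: $1,928.82 +$5.79 interest = $1,934.61; pay $5.79 → $1,928.82
Quarter 2: $1,928.82 +$5.79 interest = $1,934.61; pay $5.79 → $1,928.82
Quarter 3: $1,928.82 +$5.79 interest = $1,934.61; pay $708.10 → $1,226.51
Quarter 4: $1,226.51 +$5.79 interest = $1,232.30; pay $708.10 → $524.20
Quarter 5: $524.20 +$5.79 interest = $529.99; pay $529.99 → $0.00
Total paid: $1,957.77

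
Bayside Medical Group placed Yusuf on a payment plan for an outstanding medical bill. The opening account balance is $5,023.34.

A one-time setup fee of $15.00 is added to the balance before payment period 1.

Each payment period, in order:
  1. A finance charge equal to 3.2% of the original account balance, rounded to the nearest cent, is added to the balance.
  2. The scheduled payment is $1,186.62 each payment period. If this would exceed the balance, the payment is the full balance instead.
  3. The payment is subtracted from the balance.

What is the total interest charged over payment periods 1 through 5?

$803.75

# | Opening | Interest | Payment | End bal
1 | $5,038.34 | $160.75 | $1,186.62 | $4,012.47
2 | $4,012.47 | $160.75 | $1,186.62 | $2,986.60
3 | $2,986.60 | $160.75 | $1,186.62 | $1,960.73
4 | $1,960.73 | $160.75 | $1,186.62 | $934.86
5 | $934.86 | $160.75 | $1,095.61 | $0.00
Total interest: $160.75 + $160.75 + $160.75 + $160.75 + $160.75 = $803.75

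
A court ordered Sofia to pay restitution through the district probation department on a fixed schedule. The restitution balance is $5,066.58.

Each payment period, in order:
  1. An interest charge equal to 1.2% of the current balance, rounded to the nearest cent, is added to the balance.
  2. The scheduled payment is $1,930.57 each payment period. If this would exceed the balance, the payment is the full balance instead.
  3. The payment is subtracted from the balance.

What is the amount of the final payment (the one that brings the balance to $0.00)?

$1,320.26

Payment period 1: opening $5,066.58; interest $60.80 → $5,127.38; payment $1,930.57; balance $3,196.81
Payment period 2: opening $3,196.81; interest $38.36 → $3,235.17; payment $1,930.57; balance $1,304.60
Payment period 3: opening $1,304.60; interest $15.66 → $1,320.26; payment $1,320.26; balance $0.00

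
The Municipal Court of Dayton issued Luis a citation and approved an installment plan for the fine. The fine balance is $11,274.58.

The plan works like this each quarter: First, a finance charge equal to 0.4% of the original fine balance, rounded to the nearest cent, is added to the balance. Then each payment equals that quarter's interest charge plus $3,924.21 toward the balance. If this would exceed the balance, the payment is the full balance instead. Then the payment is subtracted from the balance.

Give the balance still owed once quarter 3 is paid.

$0.00

Quarter 1: $11,274.58 +$45.10 interest = $11,319.68; pay $3,969.31 → $7,350.37
Quarter 2: $7,350.37 +$45.10 interest = $7,395.47; pay $3,969.31 → $3,426.16
Quarter 3: $3,426.16 +$45.10 interest = $3,471.26; pay $3,471.26 → $0.00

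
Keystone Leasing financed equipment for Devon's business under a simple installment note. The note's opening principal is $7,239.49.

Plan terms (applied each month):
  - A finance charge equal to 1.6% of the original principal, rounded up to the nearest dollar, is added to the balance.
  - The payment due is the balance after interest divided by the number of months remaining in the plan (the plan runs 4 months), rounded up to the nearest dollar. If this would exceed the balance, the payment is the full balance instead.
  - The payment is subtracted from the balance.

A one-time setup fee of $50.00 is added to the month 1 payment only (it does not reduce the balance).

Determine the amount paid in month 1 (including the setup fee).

Month 1: opening $7,239.49; interest $116.00 → $7,355.49; payment $1,839.00 (+ $50.00 fee); balance $5,516.49

$1,889.00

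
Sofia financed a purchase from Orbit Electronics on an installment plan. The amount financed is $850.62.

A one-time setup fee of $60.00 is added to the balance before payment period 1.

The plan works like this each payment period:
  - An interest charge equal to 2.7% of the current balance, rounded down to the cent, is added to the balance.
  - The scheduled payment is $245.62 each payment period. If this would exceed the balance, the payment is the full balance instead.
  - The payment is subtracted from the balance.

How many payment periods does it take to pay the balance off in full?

4

Payment period 1: opening $910.62; interest $24.58 → $935.20; payment $245.62; balance $689.58
Payment period 2: opening $689.58; interest $18.61 → $708.19; payment $245.62; balance $462.57
Payment period 3: opening $462.57; interest $12.48 → $475.05; payment $245.62; balance $229.43
Payment period 4: opening $229.43; interest $6.19 → $235.62; payment $235.62; balance $0.00
Balance reaches $0.00 in payment period 4.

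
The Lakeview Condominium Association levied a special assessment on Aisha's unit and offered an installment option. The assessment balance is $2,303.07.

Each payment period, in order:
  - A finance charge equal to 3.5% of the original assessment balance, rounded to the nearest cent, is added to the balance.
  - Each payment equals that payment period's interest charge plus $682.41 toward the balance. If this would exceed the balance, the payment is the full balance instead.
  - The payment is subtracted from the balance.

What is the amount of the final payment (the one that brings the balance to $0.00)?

# | Opening | Interest | Payment | End bal
1 | $2,303.07 | $80.61 | $763.02 | $1,620.66
2 | $1,620.66 | $80.61 | $763.02 | $938.25
3 | $938.25 | $80.61 | $763.02 | $255.84
4 | $255.84 | $80.61 | $336.45 | $0.00

$336.45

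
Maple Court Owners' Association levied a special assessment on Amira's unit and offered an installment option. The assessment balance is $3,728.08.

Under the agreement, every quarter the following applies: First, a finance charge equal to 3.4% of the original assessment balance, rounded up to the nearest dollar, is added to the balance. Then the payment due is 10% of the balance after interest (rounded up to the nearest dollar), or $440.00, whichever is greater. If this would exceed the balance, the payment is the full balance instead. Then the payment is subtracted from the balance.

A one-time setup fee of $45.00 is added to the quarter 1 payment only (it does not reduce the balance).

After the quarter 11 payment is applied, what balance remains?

# | Opening | Interest | Payment | Fee | End bal
1 | $3,728.08 | $127.00 | $440.00 | $45.00 | $3,415.08
2 | $3,415.08 | $127.00 | $440.00 | — | $3,102.08
3 | $3,102.08 | $127.00 | $440.00 | — | $2,789.08
4 | $2,789.08 | $127.00 | $440.00 | — | $2,476.08
5 | $2,476.08 | $127.00 | $440.00 | — | $2,163.08
6 | $2,163.08 | $127.00 | $440.00 | — | $1,850.08
7 | $1,850.08 | $127.00 | $440.00 | — | $1,537.08
8 | $1,537.08 | $127.00 | $440.00 | — | $1,224.08
9 | $1,224.08 | $127.00 | $440.00 | — | $911.08
10 | $911.08 | $127.00 | $440.00 | — | $598.08
11 | $598.08 | $127.00 | $440.00 | — | $285.08

$285.08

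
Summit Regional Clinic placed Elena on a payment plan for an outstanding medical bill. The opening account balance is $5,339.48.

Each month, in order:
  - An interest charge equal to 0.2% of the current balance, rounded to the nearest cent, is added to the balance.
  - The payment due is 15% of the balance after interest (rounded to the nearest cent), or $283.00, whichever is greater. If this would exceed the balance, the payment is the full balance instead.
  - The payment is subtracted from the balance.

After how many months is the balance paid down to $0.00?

# | Opening | Interest | Payment | End bal
1 | $5,339.48 | $10.68 | $802.52 | $4,547.64
2 | $4,547.64 | $9.10 | $683.51 | $3,873.23
3 | $3,873.23 | $7.75 | $582.15 | $3,298.83
4 | $3,298.83 | $6.60 | $495.81 | $2,809.62
5 | $2,809.62 | $5.62 | $422.29 | $2,392.95
6 | $2,392.95 | $4.79 | $359.66 | $2,038.08
7 | $2,038.08 | $4.08 | $306.32 | $1,735.84
8 | $1,735.84 | $3.47 | $283.00 | $1,456.31
9 | $1,456.31 | $2.91 | $283.00 | $1,176.22
10 | $1,176.22 | $2.35 | $283.00 | $895.57
11 | $895.57 | $1.79 | $283.00 | $614.36
12 | $614.36 | $1.23 | $283.00 | $332.59
13 | $332.59 | $0.67 | $283.00 | $50.26
14 | $50.26 | $0.10 | $50.36 | $0.00
Balance reaches $0.00 in month 14.

14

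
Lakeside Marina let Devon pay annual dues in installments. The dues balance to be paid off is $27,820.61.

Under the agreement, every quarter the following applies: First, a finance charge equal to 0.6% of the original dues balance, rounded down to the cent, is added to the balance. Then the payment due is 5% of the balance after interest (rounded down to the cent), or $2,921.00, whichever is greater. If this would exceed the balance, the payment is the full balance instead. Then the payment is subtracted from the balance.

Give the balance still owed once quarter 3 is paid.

$19,558.37

# | Opening | Interest | Payment | End bal
1 | $27,820.61 | $166.92 | $2,921.00 | $25,066.53
2 | $25,066.53 | $166.92 | $2,921.00 | $22,312.45
3 | $22,312.45 | $166.92 | $2,921.00 | $19,558.37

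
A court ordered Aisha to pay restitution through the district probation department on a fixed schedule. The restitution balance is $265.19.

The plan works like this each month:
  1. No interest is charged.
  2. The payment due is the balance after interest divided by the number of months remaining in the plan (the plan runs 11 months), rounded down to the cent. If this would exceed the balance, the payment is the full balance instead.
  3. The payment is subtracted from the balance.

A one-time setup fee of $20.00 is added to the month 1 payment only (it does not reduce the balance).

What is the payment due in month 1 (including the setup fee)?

$44.10

Month 1: opening $265.19; payment $24.10 (+ $20.00 fee); balance $241.09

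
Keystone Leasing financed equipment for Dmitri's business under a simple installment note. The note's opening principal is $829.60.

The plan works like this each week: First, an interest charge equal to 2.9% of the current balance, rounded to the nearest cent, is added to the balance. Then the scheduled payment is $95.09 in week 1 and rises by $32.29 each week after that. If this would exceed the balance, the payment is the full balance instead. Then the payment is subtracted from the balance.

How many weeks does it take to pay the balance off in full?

6

# | Opening | Interest | Payment | End bal
1 | $829.60 | $24.06 | $95.09 | $758.57
2 | $758.57 | $22.00 | $127.38 | $653.19
3 | $653.19 | $18.94 | $159.67 | $512.46
4 | $512.46 | $14.86 | $191.96 | $335.36
5 | $335.36 | $9.73 | $224.25 | $120.84
6 | $120.84 | $3.50 | $124.34 | $0.00
Balance reaches $0.00 in week 6.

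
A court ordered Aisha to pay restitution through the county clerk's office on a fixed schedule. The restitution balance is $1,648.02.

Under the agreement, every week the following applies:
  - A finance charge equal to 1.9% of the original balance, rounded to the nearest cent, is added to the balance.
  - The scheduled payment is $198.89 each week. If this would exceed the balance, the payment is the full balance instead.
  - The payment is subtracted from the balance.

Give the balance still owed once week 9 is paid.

Week 1: $1,648.02 +$31.31 interest = $1,679.33; pay $198.89 → $1,480.44
Week 2: $1,480.44 +$31.31 interest = $1,511.75; pay $198.89 → $1,312.86
Week 3: $1,312.86 +$31.31 interest = $1,344.17; pay $198.89 → $1,145.28
Week 4: $1,145.28 +$31.31 interest = $1,176.59; pay $198.89 → $977.70
Week 5: $977.70 +$31.31 interest = $1,009.01; pay $198.89 → $810.12
Week 6: $810.12 +$31.31 interest = $841.43; pay $198.89 → $642.54
Week 7: $642.54 +$31.31 interest = $673.85; pay $198.89 → $474.96
Week 8: $474.96 +$31.31 interest = $506.27; pay $198.89 → $307.38
Week 9: $307.38 +$31.31 interest = $338.69; pay $198.89 → $139.80

$139.80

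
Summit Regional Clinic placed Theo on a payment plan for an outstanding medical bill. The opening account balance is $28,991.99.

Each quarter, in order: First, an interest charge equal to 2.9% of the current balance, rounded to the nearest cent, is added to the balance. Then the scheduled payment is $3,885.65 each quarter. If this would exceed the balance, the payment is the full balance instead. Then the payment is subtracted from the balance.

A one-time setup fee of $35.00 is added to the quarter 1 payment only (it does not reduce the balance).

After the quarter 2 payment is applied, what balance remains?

# | Opening | Interest | Payment | Fee | End bal
1 | $28,991.99 | $840.77 | $3,885.65 | $35.00 | $25,947.11
2 | $25,947.11 | $752.47 | $3,885.65 | — | $22,813.93

$22,813.93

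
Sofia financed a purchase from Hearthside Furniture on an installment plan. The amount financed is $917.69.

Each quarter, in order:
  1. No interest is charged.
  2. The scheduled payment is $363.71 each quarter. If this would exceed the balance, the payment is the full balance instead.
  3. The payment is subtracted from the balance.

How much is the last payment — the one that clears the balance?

$190.27

Quarter 1: opening $917.69; payment $363.71; balance $553.98
Quarter 2: opening $553.98; payment $363.71; balance $190.27
Quarter 3: opening $190.27; payment $190.27; balance $0.00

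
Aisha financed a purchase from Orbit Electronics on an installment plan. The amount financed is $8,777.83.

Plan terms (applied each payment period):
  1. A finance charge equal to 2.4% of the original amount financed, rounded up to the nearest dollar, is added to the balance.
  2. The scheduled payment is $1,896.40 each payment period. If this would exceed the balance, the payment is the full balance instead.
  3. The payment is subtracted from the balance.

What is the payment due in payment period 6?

$561.83

Payment period 1: $8,777.83 +$211.00 interest = $8,988.83; pay $1,896.40 → $7,092.43
Payment period 2: $7,092.43 +$211.00 interest = $7,303.43; pay $1,896.40 → $5,407.03
Payment period 3: $5,407.03 +$211.00 interest = $5,618.03; pay $1,896.40 → $3,721.63
Payment period 4: $3,721.63 +$211.00 interest = $3,932.63; pay $1,896.40 → $2,036.23
Payment period 5: $2,036.23 +$211.00 interest = $2,247.23; pay $1,896.40 → $350.83
Payment period 6: $350.83 +$211.00 interest = $561.83; pay $561.83 → $0.00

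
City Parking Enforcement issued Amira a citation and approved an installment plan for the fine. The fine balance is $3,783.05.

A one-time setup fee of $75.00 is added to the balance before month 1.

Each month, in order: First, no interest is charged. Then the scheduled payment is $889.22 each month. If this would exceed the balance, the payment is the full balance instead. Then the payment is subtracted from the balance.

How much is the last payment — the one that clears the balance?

$301.17

Month 1: $3,858.05 − $889.22 → $2,968.83
Month 2: $2,968.83 − $889.22 → $2,079.61
Month 3: $2,079.61 − $889.22 → $1,190.39
Month 4: $1,190.39 − $889.22 → $301.17
Month 5: $301.17 − $301.17 → $0.00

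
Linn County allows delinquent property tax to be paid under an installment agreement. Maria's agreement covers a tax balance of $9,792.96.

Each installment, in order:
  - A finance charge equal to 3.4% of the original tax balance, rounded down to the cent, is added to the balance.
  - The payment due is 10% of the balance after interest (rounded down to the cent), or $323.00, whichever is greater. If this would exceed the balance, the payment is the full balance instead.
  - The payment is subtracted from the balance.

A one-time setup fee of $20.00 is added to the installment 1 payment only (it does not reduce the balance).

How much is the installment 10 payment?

# | Opening | Interest | Payment | Fee | End bal
1 | $9,792.96 | $332.96 | $1,012.59 | $20.00 | $9,113.33
2 | $9,113.33 | $332.96 | $944.62 | — | $8,501.67
3 | $8,501.67 | $332.96 | $883.46 | — | $7,951.17
4 | $7,951.17 | $332.96 | $828.41 | — | $7,455.72
5 | $7,455.72 | $332.96 | $778.86 | — | $7,009.82
6 | $7,009.82 | $332.96 | $734.27 | — | $6,608.51
7 | $6,608.51 | $332.96 | $694.14 | — | $6,247.33
8 | $6,247.33 | $332.96 | $658.02 | — | $5,922.27
9 | $5,922.27 | $332.96 | $625.52 | — | $5,629.71
10 | $5,629.71 | $332.96 | $596.26 | — | $5,366.41

$596.26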